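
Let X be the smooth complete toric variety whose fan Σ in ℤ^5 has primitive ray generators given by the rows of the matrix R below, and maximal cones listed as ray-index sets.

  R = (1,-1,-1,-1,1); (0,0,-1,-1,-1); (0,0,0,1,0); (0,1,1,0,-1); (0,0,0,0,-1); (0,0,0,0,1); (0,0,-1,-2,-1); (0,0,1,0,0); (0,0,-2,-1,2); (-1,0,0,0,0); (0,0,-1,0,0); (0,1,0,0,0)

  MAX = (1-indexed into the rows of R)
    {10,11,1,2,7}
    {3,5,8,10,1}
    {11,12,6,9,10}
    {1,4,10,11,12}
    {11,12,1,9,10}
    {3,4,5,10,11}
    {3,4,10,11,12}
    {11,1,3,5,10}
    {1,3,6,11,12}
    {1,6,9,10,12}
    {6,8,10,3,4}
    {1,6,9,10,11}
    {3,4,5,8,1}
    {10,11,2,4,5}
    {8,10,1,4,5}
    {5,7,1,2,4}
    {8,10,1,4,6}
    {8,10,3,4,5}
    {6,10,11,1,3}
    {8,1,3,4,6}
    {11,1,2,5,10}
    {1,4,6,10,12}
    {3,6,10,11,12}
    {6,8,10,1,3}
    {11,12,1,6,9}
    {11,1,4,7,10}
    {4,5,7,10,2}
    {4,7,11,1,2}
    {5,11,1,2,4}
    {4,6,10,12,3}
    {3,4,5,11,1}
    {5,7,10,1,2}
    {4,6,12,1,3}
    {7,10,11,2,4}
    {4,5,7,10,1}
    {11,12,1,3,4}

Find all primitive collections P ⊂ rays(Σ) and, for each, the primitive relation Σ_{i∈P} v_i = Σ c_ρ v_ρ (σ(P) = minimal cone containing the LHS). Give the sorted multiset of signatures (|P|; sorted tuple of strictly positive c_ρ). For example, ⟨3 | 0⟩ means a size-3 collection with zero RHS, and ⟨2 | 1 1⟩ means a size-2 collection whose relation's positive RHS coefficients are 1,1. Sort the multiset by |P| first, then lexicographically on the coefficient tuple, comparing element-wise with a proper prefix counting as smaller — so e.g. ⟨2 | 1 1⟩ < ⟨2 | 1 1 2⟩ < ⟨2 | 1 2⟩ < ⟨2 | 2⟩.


Σ has 25 primitive collections:

  P={5,6}:  v_{5} + v_{6} = 0  ⇒ sig = ⟨2 | 0⟩
  P={8,11}:  v_{8} + v_{11} = 0  ⇒ sig = ⟨2 | 0⟩
  P={3,7}:  v_{3} + v_{7} = v_{2}  ⇒ sig = ⟨2 | 1⟩
  P={2,3}:  v_{2} + v_{3} = v_{5} + v_{11}  ⇒ sig = ⟨2 | 1 1⟩
  P={5,12}:  v_{5} + v_{12} = v_{4} + v_{11}  ⇒ sig = ⟨2 | 1 1⟩
  P={8,12}:  v_{8} + v_{12} = v_{4} + v_{6}  ⇒ sig = ⟨2 | 1 1⟩
  P={2,6}:  v_{2} + v_{6} = v_{1} + v_{4} + v_{10} + v_{11}  ⇒ sig = ⟨2 | 1 1 1 1⟩
  P={2,8}:  v_{2} + v_{8} = v_{1} + v_{4} + v_{5} + v_{10}  ⇒ sig = ⟨2 | 1 1 1 1⟩
  P={5,9}:  v_{5} + v_{9} = v_{1} + v_{10} + v_{11} + v_{12}  ⇒ sig = ⟨2 | 1 1 1 1⟩
  P={8,9}:  v_{8} + v_{9} = v_{1} + v_{6} + v_{10} + v_{12}  ⇒ sig = ⟨2 | 1 1 1 1⟩
  P={4,9}:  v_{4} + v_{9} = v_{1} + v_{10} + 2·v_{12}  ⇒ sig = ⟨2 | 1 1 2⟩
  P={2,12}:  v_{2} + v_{12} = v_{1} + 2·v_{4} + v_{10} + 2·v_{11}  ⇒ sig = ⟨2 | 1 1 2 2⟩
  P={2,9}:  v_{2} + v_{9} = 2·v_{1} + v_{4} + 2·v_{10} + 2·v_{11} + v_{12}  ⇒ sig = ⟨2 | 1 1 2 2 2⟩
  P={6,7}:  v_{6} + v_{7} = 2·v_{1} + 2·v_{4} + 2·v_{10} + v_{11}  ⇒ sig = ⟨2 | 1 2 2 2⟩
  P={7,8}:  v_{7} + v_{8} = 2·v_{1} + 2·v_{4} + v_{5} + 2·v_{10}  ⇒ sig = ⟨2 | 1 2 2 2⟩
  P={7,9}:  v_{7} + v_{9} = 3·v_{1} + 2·v_{4} + 3·v_{10} + 2·v_{11} + v_{12}  ⇒ sig = ⟨2 | 1 2 2 3 3⟩
  P={3,9}:  v_{3} + v_{9} = 2·v_{6} + 2·v_{11}  ⇒ sig = ⟨2 | 2 2⟩
  P={7,12}:  v_{7} + v_{12} = 2·v_{1} + 3·v_{4} + 2·v_{10} + 2·v_{11}  ⇒ sig = ⟨2 | 2 2 2 3⟩
  P={4,6,11}:  v_{4} + v_{6} + v_{11} = v_{12}  ⇒ sig = ⟨3 | 1⟩
  P={5,7,11}:  v_{5} + v_{7} + v_{11} = 2·v_{2}  ⇒ sig = ⟨3 | 2⟩
  P={1,3,4,10}:  v_{1} + v_{3} + v_{4} + v_{10} = 0  ⇒ sig = ⟨4 | 0⟩
  P={1,2,4,10}:  v_{1} + v_{2} + v_{4} + v_{10} = v_{7}  ⇒ sig = ⟨4 | 1⟩
  P={1,3,10,12}:  v_{1} + v_{3} + v_{10} + v_{12} = v_{6} + v_{11}  ⇒ sig = ⟨4 | 1 1⟩
  P={1,4,5,10,11}:  v_{1} + v_{4} + v_{5} + v_{10} + v_{11} = v_{2}  ⇒ sig = ⟨5 | 1⟩
  P={1,6,10,11,12}:  v_{1} + v_{6} + v_{10} + v_{11} + v_{12} = v_{9}  ⇒ sig = ⟨5 | 1⟩

Signatures (|P|; sorted positive RHS coefficients), sorted:
    |P|=2: 18 collections, coeffs (), (), (1), (1,1), (1,1), (1,1), (1,1,1,1), (1,1,1,1), (1,1,1,1), (1,1,1,1), (1,1,2), (1,1,2,2), (1,1,2,2,2), (1,2,2,2), (1,2,2,2), (1,2,2,3,3), (2,2), (2,2,2,3)
    |P|=3: 2 collections, coeffs (1), (2)
    |P|=4: 3 collections, coeffs (), (1), (1,1)
    |P|=5: 2 collections, coeffs (1), (1)


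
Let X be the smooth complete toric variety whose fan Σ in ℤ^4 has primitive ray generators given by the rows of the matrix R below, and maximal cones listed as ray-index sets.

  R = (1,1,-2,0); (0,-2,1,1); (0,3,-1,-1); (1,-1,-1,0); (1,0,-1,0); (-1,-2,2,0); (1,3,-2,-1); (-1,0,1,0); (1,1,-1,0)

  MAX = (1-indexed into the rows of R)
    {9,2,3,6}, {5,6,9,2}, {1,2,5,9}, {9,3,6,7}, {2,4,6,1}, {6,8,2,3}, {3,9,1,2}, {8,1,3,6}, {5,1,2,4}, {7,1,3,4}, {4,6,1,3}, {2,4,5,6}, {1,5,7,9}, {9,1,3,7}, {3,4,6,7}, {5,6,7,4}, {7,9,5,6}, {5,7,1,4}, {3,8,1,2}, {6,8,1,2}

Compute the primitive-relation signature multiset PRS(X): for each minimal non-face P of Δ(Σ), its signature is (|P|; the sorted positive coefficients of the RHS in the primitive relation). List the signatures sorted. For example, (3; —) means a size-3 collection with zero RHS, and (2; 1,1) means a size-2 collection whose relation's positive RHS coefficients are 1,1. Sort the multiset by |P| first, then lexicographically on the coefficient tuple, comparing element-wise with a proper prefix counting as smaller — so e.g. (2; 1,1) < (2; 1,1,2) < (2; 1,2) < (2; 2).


The 12 primitive collections of Σ (r=9, n=4):

  P={5,8}:  v_{5} + v_{8} = 0  ⇒ sig = (2; —)
  P={2,7}:  v_{2} + v_{7} = v_{9}  ⇒ sig = (2; 1)
  P={3,5}:  v_{3} + v_{5} = v_{7}  ⇒ sig = (2; 1)
  P={7,8}:  v_{7} + v_{8} = v_{3}  ⇒ sig = (2; 1)
  P={4,8}:  v_{4} + v_{8} = v_{1} + v_{6}  ⇒ sig = (2; 1,1)
  P={8,9}:  v_{8} + v_{9} = v_{2} + v_{3}  ⇒ sig = (2; 1,1)
  P={4,9}:  v_{4} + v_{9} = 2·v_{5}  ⇒ sig = (2; 2)
  P={1,5,6}:  v_{1} + v_{5} + v_{6} = v_{4}  ⇒ sig = (3; 1)
  P={1,6,9}:  v_{1} + v_{6} + v_{9} = v_{5}  ⇒ sig = (3; 1)
  P={2,3,4}:  v_{2} + v_{3} + v_{4} = v_{5}  ⇒ sig = (3; 1)
  P={1,6,7}:  v_{1} + v_{6} + v_{7} = v_{3} + v_{4}  ⇒ sig = (3; 1,1)
  P={1,2,3,6}:  v_{1} + v_{2} + v_{3} + v_{6} = 0  ⇒ sig = (4; —)

Hence PRS(X_Σ) =
{ (2; —),  (2; 1) ×3,  (2; 1,1) ×2,  (2; 2),  (3; 1) ×3,  (3; 1,1),  (4; —) }


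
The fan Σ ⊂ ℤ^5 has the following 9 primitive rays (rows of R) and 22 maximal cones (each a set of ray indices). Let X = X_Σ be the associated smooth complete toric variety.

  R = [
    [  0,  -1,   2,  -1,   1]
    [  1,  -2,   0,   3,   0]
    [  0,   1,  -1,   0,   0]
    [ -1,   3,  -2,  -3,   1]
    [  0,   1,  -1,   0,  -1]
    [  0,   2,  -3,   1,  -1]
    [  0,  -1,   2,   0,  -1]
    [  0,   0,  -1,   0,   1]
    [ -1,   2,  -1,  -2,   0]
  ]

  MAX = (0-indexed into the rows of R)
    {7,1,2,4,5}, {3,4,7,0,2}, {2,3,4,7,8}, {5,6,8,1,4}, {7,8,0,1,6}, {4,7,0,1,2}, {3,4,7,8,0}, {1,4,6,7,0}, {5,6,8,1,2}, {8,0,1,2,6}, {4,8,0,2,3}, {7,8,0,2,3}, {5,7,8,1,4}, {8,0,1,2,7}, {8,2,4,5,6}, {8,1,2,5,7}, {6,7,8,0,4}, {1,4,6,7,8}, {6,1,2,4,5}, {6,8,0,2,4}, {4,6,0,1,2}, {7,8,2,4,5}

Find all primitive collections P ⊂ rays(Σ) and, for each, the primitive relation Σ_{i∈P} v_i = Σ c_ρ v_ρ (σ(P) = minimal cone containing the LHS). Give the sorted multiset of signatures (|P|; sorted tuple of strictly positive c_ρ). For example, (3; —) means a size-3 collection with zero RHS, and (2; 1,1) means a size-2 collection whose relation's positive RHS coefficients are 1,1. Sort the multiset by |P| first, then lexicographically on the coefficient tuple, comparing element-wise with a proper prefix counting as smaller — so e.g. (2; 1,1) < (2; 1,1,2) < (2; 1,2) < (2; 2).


9 collections generate NE(X_Σ); each relation:

  P={0,5}:  v_{0} + v_{5} = v_{2} ; sig = (2; 1)
  P={1,3}:  v_{1} + v_{3} = v_{2} + v_{7} ; sig = (2; 1,1)
  P={3,6}:  v_{3} + v_{6} = v_{0} + v_{4} + v_{8} ; sig = (2; 1,1,1)
  P={3,5}:  v_{3} + v_{5} = 2·v_{2} + v_{4} + v_{7} + v_{8} ; sig = (2; 1,1,1,2)
  P={2,6,7}:  v_{2} + v_{6} + v_{7} = 0 ; sig = (3; —)
  P={5,6,7}:  v_{5} + v_{6} + v_{7} = v_{1} + v_{4} + v_{8} ; sig = (3; 1,1,1)
  P={0,1,4,8}:  v_{0} + v_{1} + v_{4} + v_{8} = 0 ; sig = (4; —)
  P={1,2,4,8}:  v_{1} + v_{2} + v_{4} + v_{8} = v_{5} ; sig = (4; 1)
  P={0,2,4,7,8}:  v_{0} + v_{2} + v_{4} + v_{7} + v_{8} = v_{3} ; sig = (5; 1)

Sorted signature multiset PRS(X):
    |P|=2: 4 collections, coeffs (1), (1,1), (1,1,1), (1,1,1,2)
    |P|=3: 2 collections, coeffs (), (1,1,1)
    |P|=4: 2 collections, coeffs (), (1)
    |P|=5: 1 collection, coeffs (1)


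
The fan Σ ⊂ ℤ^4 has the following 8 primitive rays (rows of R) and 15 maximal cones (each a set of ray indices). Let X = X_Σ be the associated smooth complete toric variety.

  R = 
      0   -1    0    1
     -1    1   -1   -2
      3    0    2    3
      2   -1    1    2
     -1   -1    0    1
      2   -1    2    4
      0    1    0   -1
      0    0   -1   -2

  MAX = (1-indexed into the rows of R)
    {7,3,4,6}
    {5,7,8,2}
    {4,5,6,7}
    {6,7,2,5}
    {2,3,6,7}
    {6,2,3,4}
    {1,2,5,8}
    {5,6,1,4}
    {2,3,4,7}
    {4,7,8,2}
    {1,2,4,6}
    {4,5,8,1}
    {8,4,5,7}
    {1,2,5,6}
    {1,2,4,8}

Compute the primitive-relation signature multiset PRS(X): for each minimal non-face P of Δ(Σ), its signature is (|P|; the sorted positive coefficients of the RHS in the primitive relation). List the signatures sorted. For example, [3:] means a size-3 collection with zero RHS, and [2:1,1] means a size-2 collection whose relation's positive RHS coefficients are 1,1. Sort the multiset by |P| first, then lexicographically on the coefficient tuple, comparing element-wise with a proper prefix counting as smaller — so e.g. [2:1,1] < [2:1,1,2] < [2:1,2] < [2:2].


The 7 primitive collections of Σ (r=8, n=4):

  P={1,7}:  v_{1} + v_{7} = 0  so sig = [2:]
  P={3,5}:  v_{3} + v_{5} = v_{6}  so sig = [2:1]
  P={6,8}:  v_{6} + v_{8} = v_{4}  so sig = [2:1]
  P={1,3}:  v_{1} + v_{3} = v_{2} + v_{4} + v_{6}  so sig = [2:1,1,1]
  P={3,8}:  v_{3} + v_{8} = v_{2} + 2·v_{4} + v_{7}  so sig = [2:1,1,2]
  P={2,4,5}:  v_{2} + v_{4} + v_{5} = v_{1}  so sig = [3:1]
  P={2,4,6,7}:  v_{2} + v_{4} + v_{6} + v_{7} = v_{3}  so sig = [4:1]

so the primitive-relation signature multiset is
[[2:], [2:1], [2:1], [2:1,1,1], [2:1,1,2], [3:1], [4:1]]


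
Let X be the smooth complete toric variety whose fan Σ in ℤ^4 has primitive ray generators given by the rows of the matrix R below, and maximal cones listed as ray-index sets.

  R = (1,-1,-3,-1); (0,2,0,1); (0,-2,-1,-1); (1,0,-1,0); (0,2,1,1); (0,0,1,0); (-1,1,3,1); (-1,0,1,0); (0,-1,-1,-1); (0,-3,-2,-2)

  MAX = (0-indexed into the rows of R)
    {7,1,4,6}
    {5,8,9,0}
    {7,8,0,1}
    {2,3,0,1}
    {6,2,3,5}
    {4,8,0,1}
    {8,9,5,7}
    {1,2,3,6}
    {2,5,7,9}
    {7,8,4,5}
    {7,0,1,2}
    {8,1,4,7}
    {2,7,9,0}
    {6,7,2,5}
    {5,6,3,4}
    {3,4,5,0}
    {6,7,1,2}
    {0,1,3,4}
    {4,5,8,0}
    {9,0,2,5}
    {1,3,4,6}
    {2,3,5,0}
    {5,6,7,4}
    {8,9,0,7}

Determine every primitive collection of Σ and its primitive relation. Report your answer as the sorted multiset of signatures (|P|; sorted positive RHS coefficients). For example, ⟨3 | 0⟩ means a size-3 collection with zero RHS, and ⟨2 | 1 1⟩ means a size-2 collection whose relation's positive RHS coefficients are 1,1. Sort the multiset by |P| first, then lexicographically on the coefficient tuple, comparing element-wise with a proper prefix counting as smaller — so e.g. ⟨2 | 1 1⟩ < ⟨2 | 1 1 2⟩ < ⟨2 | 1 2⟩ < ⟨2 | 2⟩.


Primitive collections (13):

  P={0,6}:  v_{0} + v_{6} = 0 ; sig = ⟨2 | 0⟩
  P={2,4}:  v_{2} + v_{4} = 0 ; sig = ⟨2 | 0⟩
  P={3,7}:  v_{3} + v_{7} = 0 ; sig = ⟨2 | 0⟩
  P={1,5}:  v_{1} + v_{5} = v_{4} ; sig = ⟨2 | 1⟩
  P={2,8}:  v_{2} + v_{8} = v_{9} ; sig = ⟨2 | 1⟩
  P={4,9}:  v_{4} + v_{9} = v_{8} ; sig = ⟨2 | 1⟩
  P={1,9}:  v_{1} + v_{9} = v_{0} + v_{7} ; sig = ⟨2 | 1 1⟩
  P={3,8}:  v_{3} + v_{8} = v_{0} + v_{5} ; sig = ⟨2 | 1 1⟩
  P={6,8}:  v_{6} + v_{8} = v_{5} + v_{7} ; sig = ⟨2 | 1 1⟩
  P={3,9}:  v_{3} + v_{9} = v_{0} + v_{2} + v_{5} ; sig = ⟨2 | 1 1 1⟩
  P={6,9}:  v_{6} + v_{9} = v_{2} + v_{5} + v_{7} ; sig = ⟨2 | 1 1 1⟩
  P={0,5,7}:  v_{0} + v_{5} + v_{7} = v_{8} ; sig = ⟨3 | 1⟩
  P={0,4,7}:  v_{0} + v_{4} + v_{7} = v_{1} + v_{8} ; sig = ⟨3 | 1 1⟩

so the primitive-relation signature multiset is
[⟨2 | 0⟩, ⟨2 | 0⟩, ⟨2 | 0⟩, ⟨2 | 1⟩, ⟨2 | 1⟩, ⟨2 | 1⟩, ⟨2 | 1 1⟩, ⟨2 | 1 1⟩, ⟨2 | 1 1⟩, ⟨2 | 1 1 1⟩, ⟨2 | 1 1 1⟩, ⟨3 | 1⟩, ⟨3 | 1 1⟩]


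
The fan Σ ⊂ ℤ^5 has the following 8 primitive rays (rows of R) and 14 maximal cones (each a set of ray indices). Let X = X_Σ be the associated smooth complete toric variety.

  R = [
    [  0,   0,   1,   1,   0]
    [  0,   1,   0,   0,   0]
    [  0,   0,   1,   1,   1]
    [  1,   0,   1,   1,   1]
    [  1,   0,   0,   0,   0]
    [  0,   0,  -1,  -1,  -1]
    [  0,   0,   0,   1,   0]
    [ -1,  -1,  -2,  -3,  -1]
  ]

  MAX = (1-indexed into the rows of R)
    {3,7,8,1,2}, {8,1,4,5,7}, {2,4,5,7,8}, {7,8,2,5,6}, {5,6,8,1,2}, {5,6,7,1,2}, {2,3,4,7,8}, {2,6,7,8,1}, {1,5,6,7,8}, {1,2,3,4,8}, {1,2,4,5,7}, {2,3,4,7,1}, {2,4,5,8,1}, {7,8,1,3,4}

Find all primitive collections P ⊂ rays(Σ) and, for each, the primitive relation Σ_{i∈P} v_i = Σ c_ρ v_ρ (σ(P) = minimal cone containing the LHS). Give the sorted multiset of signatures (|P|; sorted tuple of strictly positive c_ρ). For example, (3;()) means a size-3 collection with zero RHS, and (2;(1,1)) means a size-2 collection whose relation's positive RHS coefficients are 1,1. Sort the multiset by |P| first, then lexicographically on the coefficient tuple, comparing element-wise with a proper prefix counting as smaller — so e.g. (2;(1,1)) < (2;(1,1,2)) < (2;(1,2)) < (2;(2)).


The 5 primitive collections of Σ (r=8, n=5):

  P = {3,6}:  v_{3} + v_{6} = 0  ⟹  sig = (2;())
  P = {3,5}:  v_{3} + v_{5} = v_{4}  ⟹  sig = (2;(1))
  P = {4,6}:  v_{4} + v_{6} = v_{5}  ⟹  sig = (2;(1))
  P = {1,2,4,7,8}:  v_{1} + v_{2} + v_{4} + v_{7} + v_{8} = 0  ⟹  sig = (5;())
  P = {1,2,5,7,8}:  v_{1} + v_{2} + v_{5} + v_{7} + v_{8} = v_{6}  ⟹  sig = (5;(1))

Sorted signature multiset PRS(X):
    (2;())
    (2;(1))
    (2;(1))
    (5;())
    (5;(1))


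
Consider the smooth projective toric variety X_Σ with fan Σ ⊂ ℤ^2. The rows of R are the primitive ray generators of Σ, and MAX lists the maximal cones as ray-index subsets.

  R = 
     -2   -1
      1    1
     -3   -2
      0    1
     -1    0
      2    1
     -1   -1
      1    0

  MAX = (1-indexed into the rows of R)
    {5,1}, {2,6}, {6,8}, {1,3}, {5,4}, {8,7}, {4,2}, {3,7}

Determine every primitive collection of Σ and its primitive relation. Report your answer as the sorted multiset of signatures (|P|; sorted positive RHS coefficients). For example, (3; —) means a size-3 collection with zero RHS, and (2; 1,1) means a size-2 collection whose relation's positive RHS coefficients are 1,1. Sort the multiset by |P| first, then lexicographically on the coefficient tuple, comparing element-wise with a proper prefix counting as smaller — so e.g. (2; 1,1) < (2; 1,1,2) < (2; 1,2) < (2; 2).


Primitive collections (20):

  • {1,6}:  v_{1} + v_{6} = 0  so sig = (2; —)
  • {2,7}:  v_{2} + v_{7} = 0  so sig = (2; —)
  • {5,8}:  v_{5} + v_{8} = 0  so sig = (2; —)
  • {1,2}:  v_{1} + v_{2} = v_{5}  so sig = (2; 1)
  • {1,7}:  v_{1} + v_{7} = v_{3}  so sig = (2; 1)
  • {1,8}:  v_{1} + v_{8} = v_{7}  so sig = (2; 1)
  • {2,3}:  v_{2} + v_{3} = v_{1}  so sig = (2; 1)
  • {2,5}:  v_{2} + v_{5} = v_{4}  so sig = (2; 1)
  • {2,8}:  v_{2} + v_{8} = v_{6}  so sig = (2; 1)
  • {3,6}:  v_{3} + v_{6} = v_{7}  so sig = (2; 1)
  • {4,7}:  v_{4} + v_{7} = v_{5}  so sig = (2; 1)
  • {4,8}:  v_{4} + v_{8} = v_{2}  so sig = (2; 1)
  • {5,6}:  v_{5} + v_{6} = v_{2}  so sig = (2; 1)
  • {5,7}:  v_{5} + v_{7} = v_{1}  so sig = (2; 1)
  • {6,7}:  v_{6} + v_{7} = v_{8}  so sig = (2; 1)
  • {3,4}:  v_{3} + v_{4} = v_{1} + v_{5}  so sig = (2; 1,1)
  • {1,4}:  v_{1} + v_{4} = 2·v_{5}  so sig = (2; 2)
  • {3,5}:  v_{3} + v_{5} = 2·v_{1}  so sig = (2; 2)
  • {3,8}:  v_{3} + v_{8} = 2·v_{7}  so sig = (2; 2)
  • {4,6}:  v_{4} + v_{6} = 2·v_{2}  so sig = (2; 2)

so the primitive-relation signature multiset is
{ (2; —) ×3,  (2; 1) ×12,  (2; 1,1),  (2; 2) ×4 }


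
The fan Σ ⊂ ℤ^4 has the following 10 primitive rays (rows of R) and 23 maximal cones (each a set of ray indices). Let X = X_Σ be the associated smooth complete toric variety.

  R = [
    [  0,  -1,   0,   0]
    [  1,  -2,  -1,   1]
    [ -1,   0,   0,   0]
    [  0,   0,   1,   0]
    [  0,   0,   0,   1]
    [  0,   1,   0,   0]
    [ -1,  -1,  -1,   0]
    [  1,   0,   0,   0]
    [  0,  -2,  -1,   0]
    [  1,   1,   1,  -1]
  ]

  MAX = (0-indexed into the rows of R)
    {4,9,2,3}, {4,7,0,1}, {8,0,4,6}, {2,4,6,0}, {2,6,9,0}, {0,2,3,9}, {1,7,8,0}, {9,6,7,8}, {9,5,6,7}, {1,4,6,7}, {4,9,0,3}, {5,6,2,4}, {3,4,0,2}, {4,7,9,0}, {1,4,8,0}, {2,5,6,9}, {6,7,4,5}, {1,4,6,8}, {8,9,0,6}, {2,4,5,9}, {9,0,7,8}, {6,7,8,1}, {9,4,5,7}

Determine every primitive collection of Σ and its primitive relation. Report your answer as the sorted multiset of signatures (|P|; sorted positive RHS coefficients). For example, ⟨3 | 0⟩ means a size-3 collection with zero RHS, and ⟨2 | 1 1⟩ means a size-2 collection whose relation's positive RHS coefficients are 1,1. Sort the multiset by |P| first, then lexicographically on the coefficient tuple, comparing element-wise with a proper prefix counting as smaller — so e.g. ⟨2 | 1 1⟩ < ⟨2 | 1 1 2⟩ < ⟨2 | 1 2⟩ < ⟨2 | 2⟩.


Minimal non-faces — 18 found among 10 rays, 23 max cones:

  P = {0,5}:  v_{0} + v_{5} = 0  ⇒ sig = ⟨2 | 0⟩
  P = {2,7}:  v_{2} + v_{7} = 0  ⇒ sig = ⟨2 | 0⟩
  P = {1,2}:  v_{1} + v_{2} = v_{4} + v_{8}  ⇒ sig = ⟨2 | 1 1⟩
  P = {2,8}:  v_{2} + v_{8} = v_{0} + v_{6}  ⇒ sig = ⟨2 | 1 1⟩
  P = {3,6}:  v_{3} + v_{6} = v_{0} + v_{2}  ⇒ sig = ⟨2 | 1 1⟩
  P = {5,8}:  v_{5} + v_{8} = v_{6} + v_{7}  ⇒ sig = ⟨2 | 1 1⟩
  P = {3,5}:  v_{3} + v_{5} = v_{2} + v_{4} + v_{9}  ⇒ sig = ⟨2 | 1 1 1⟩
  P = {3,7}:  v_{3} + v_{7} = v_{0} + v_{4} + v_{9}  ⇒ sig = ⟨2 | 1 1 1⟩
  P = {1,3}:  v_{1} + v_{3} = 2·v_{0} + v_{4} + v_{7}  ⇒ sig = ⟨2 | 1 1 2⟩
  P = {1,5}:  v_{1} + v_{5} = v_{4} + v_{6} + 2·v_{7}  ⇒ sig = ⟨2 | 1 1 2⟩
  P = {1,9}:  v_{1} + v_{9} = v_{0} + 2·v_{7}  ⇒ sig = ⟨2 | 1 2⟩
  P = {3,8}:  v_{3} + v_{8} = 2·v_{0}  ⇒ sig = ⟨2 | 2⟩
  P = {4,6,9}:  v_{4} + v_{6} + v_{9} = 0  ⇒ sig = ⟨3 | 0⟩
  P = {0,6,7}:  v_{0} + v_{6} + v_{7} = v_{8}  ⇒ sig = ⟨3 | 1⟩
  P = {4,7,8}:  v_{4} + v_{7} + v_{8} = v_{1}  ⇒ sig = ⟨3 | 1⟩
  P = {4,8,9}:  v_{4} + v_{8} + v_{9} = v_{0} + v_{7}  ⇒ sig = ⟨3 | 1 1⟩
  P = {0,1,6}:  v_{0} + v_{1} + v_{6} = v_{4} + 2·v_{8}  ⇒ sig = ⟨3 | 1 2⟩
  P = {0,2,4,9}:  v_{0} + v_{2} + v_{4} + v_{9} = v_{3}  ⇒ sig = ⟨4 | 1⟩

Sorted signature multiset PRS(X):
{ ⟨2 | 0⟩ ×2,  ⟨2 | 1 1⟩ ×4,  ⟨2 | 1 1 1⟩ ×2,  ⟨2 | 1 1 2⟩ ×2,  ⟨2 | 1 2⟩,  ⟨2 | 2⟩,  ⟨3 | 0⟩,  ⟨3 | 1⟩ ×2,  ⟨3 | 1 1⟩,  ⟨3 | 1 2⟩,  ⟨4 | 1⟩ }


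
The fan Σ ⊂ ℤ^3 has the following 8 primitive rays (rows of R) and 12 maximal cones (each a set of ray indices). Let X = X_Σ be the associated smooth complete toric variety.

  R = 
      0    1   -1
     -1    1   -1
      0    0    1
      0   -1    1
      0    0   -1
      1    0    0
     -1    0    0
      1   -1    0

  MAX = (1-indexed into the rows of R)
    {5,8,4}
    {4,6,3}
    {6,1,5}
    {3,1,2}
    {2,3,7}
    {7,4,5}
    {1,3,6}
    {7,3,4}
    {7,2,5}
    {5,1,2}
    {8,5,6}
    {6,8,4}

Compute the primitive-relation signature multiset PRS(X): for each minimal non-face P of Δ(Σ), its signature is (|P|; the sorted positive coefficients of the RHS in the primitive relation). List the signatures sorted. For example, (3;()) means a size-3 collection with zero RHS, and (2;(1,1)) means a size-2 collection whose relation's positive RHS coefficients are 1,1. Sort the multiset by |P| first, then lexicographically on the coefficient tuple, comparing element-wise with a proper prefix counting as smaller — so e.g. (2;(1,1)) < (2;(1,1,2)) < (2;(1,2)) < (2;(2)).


Δ(Σ) — 8 vertices, 11 min non-faces:

  • {1,4}:  v_{1} + v_{4} = 0  ⇒ sig = (2;())
  • {3,5}:  v_{3} + v_{5} = 0  ⇒ sig = (2;())
  • {6,7}:  v_{6} + v_{7} = 0  ⇒ sig = (2;())
  • {1,7}:  v_{1} + v_{7} = v_{2}  ⇒ sig = (2;(1))
  • {2,4}:  v_{2} + v_{4} = v_{7}  ⇒ sig = (2;(1))
  • {2,6}:  v_{2} + v_{6} = v_{1}  ⇒ sig = (2;(1))
  • {2,8}:  v_{2} + v_{8} = v_{5}  ⇒ sig = (2;(1))
  • {1,8}:  v_{1} + v_{8} = v_{5} + v_{6}  ⇒ sig = (2;(1,1))
  • {3,8}:  v_{3} + v_{8} = v_{4} + v_{6}  ⇒ sig = (2;(1,1))
  • {7,8}:  v_{7} + v_{8} = v_{4} + v_{5}  ⇒ sig = (2;(1,1))
  • {4,5,6}:  v_{4} + v_{5} + v_{6} = v_{8}  ⇒ sig = (3;(1))

Sorted signature multiset PRS(X):
{ (2;()) ×3,  (2;(1)) ×4,  (2;(1,1)) ×3,  (3;(1)) }


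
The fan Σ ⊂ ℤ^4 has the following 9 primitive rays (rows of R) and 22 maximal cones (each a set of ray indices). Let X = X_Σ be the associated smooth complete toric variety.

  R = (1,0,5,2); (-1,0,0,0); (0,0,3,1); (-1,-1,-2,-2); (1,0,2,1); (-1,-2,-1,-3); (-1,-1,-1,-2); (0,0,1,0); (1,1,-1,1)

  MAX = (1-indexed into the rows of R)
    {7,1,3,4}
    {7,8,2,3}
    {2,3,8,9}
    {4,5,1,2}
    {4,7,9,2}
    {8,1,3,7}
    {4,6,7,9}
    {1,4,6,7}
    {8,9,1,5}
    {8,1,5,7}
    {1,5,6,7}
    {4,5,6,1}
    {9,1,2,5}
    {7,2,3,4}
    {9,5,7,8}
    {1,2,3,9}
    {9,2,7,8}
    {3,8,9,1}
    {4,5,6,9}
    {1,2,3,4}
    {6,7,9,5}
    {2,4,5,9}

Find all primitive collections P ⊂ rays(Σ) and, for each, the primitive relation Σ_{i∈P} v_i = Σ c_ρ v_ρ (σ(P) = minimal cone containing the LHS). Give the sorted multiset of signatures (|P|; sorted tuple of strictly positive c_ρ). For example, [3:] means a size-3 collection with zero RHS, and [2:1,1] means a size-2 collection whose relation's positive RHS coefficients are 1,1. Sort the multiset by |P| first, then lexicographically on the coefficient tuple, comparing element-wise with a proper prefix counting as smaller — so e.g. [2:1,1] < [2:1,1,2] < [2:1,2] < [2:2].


|primitive collections| = 15. Relations:

  P={3,5}:  v_{3} + v_{5} = v_{1} — sig = [2:1]
  P={4,8}:  v_{4} + v_{8} = v_{7} — sig = [2:1]
  P={3,6}:  v_{3} + v_{6} = v_{1} + v_{4} + v_{7} — sig = [2:1,1,1]
  P={2,6}:  v_{2} + v_{6} = v_{3} + 2·v_{4} — sig = [2:1,2]
  P={6,8}:  v_{6} + v_{8} = v_{5} + 2·v_{7} — sig = [2:1,2]
  P={3,4,9}:  v_{3} + v_{4} + v_{9} = 0 — sig = [3:]
  P={1,4,9}:  v_{1} + v_{4} + v_{9} = v_{5} — sig = [3:1]
  P={2,5,8}:  v_{2} + v_{5} + v_{8} = v_{3} — sig = [3:1]
  P={3,7,9}:  v_{3} + v_{7} + v_{9} = v_{8} — sig = [3:1]
  P={4,5,7}:  v_{4} + v_{5} + v_{7} = v_{6} — sig = [3:1]
  P={1,7,9}:  v_{1} + v_{7} + v_{9} = v_{5} + v_{8} — sig = [3:1,1]
  P={2,5,7}:  v_{2} + v_{5} + v_{7} = v_{3} + v_{4} — sig = [3:1,1]
  P={1,2,7}:  v_{1} + v_{2} + v_{7} = 2·v_{3} + v_{4} — sig = [3:1,2]
  P={1,6,9}:  v_{1} + v_{6} + v_{9} = 2·v_{5} + v_{7} — sig = [3:1,2]
  P={1,2,8}:  v_{1} + v_{2} + v_{8} = 2·v_{3} — sig = [3:2]

so the primitive-relation signature multiset is
    |P|=2: 5 collections, coeffs (1), (1), (1,1,1), (1,2), (1,2)
    |P|=3: 10 collections, coeffs (), (1), (1), (1), (1), (1,1), (1,1), (1,2), (1,2), (2)


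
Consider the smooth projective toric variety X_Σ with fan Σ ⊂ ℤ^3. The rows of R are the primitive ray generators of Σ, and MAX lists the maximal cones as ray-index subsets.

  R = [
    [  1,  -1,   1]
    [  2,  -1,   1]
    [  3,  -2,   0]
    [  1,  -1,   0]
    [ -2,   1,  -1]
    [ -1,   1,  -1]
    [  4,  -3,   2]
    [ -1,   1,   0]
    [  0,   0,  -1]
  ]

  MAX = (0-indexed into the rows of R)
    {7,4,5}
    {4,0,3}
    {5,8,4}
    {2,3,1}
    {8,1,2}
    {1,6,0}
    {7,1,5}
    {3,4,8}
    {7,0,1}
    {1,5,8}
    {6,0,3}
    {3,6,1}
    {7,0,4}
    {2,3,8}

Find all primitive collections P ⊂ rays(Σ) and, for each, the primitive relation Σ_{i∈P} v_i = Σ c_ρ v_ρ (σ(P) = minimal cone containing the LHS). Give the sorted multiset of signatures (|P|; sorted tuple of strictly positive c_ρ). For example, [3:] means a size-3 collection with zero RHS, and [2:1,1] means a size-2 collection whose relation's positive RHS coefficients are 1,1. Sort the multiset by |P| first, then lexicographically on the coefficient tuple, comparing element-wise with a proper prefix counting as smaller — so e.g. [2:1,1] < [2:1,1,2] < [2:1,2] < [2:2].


|primitive collections| = 17. Relations:

  P = {0,5}:  v_{0} + v_{5} = 0 ; sig = [2:]
  P = {1,4}:  v_{1} + v_{4} = 0 ; sig = [2:]
  P = {3,7}:  v_{3} + v_{7} = 0 ; sig = [2:]
  P = {0,8}:  v_{0} + v_{8} = v_{3} ; sig = [2:1]
  P = {3,5}:  v_{3} + v_{5} = v_{8} ; sig = [2:1]
  P = {7,8}:  v_{7} + v_{8} = v_{5} ; sig = [2:1]
  P = {2,4}:  v_{2} + v_{4} = v_{3} + v_{8} ; sig = [2:1,1]
  P = {2,7}:  v_{2} + v_{7} = v_{1} + v_{8} ; sig = [2:1,1]
  P = {4,6}:  v_{4} + v_{6} = v_{0} + v_{3} ; sig = [2:1,1]
  P = {5,6}:  v_{5} + v_{6} = v_{1} + v_{3} ; sig = [2:1,1]
  P = {6,7}:  v_{6} + v_{7} = v_{0} + v_{1} ; sig = [2:1,1]
  P = {0,2}:  v_{0} + v_{2} = v_{1} + 2·v_{3} ; sig = [2:1,2]
  P = {2,5}:  v_{2} + v_{5} = v_{1} + 2·v_{8} ; sig = [2:1,2]
  P = {6,8}:  v_{6} + v_{8} = v_{1} + 2·v_{3} ; sig = [2:1,2]
  P = {2,6}:  v_{2} + v_{6} = 2·v_{1} + 3·v_{3} ; sig = [2:2,3]
  P = {0,1,3}:  v_{0} + v_{1} + v_{3} = v_{6} ; sig = [3:1]
  P = {1,3,8}:  v_{1} + v_{3} + v_{8} = v_{2} ; sig = [3:1]

Sorted signature multiset PRS(X):
{ [2:] ×3,  [2:1] ×3,  [2:1,1] ×5,  [2:1,2] ×3,  [2:2,3],  [3:1] ×2 }


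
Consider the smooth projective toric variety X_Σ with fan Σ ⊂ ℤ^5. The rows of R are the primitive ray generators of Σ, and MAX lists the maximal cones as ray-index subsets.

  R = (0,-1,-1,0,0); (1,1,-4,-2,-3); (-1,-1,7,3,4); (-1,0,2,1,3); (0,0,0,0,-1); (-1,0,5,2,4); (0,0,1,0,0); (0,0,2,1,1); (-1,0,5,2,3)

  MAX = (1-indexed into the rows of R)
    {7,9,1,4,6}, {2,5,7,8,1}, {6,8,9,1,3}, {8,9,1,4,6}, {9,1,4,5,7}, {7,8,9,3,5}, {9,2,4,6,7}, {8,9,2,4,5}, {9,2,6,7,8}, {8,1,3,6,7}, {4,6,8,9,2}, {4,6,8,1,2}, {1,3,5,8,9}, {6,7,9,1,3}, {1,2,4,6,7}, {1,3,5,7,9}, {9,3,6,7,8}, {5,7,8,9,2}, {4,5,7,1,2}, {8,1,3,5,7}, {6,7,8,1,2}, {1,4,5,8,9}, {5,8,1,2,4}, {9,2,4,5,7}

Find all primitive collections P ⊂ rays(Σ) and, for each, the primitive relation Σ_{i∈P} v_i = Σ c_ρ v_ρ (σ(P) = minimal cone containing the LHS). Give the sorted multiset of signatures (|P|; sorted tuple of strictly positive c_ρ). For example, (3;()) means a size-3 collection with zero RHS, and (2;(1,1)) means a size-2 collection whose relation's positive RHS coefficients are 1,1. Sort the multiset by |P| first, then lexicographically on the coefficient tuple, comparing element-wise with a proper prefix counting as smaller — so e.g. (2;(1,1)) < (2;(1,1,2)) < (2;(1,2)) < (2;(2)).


Σ has 6 primitive collections:

  P={5,6}:  v_{5} + v_{6} = v_{9}  →  sig = (2;(1))
  P={2,3}:  v_{2} + v_{3} = v_{7} + v_{8}  →  sig = (2;(1,1))
  P={3,4}:  v_{3} + v_{4} = v_{1} + v_{6} + v_{9}  →  sig = (2;(1,1,1))
  P={1,2,9}:  v_{1} + v_{2} + v_{9} = 0  →  sig = (3;())
  P={4,7,8}:  v_{4} + v_{7} + v_{8} = v_{6}  →  sig = (3;(1))
  P={1,7,8,9}:  v_{1} + v_{7} + v_{8} + v_{9} = v_{3}  →  sig = (4;(1))

so the primitive-relation signature multiset is
    |P|=2: 3 collections, coeffs (1), (1,1), (1,1,1)
    |P|=3: 2 collections, coeffs (), (1)
    |P|=4: 1 collection, coeffs (1)


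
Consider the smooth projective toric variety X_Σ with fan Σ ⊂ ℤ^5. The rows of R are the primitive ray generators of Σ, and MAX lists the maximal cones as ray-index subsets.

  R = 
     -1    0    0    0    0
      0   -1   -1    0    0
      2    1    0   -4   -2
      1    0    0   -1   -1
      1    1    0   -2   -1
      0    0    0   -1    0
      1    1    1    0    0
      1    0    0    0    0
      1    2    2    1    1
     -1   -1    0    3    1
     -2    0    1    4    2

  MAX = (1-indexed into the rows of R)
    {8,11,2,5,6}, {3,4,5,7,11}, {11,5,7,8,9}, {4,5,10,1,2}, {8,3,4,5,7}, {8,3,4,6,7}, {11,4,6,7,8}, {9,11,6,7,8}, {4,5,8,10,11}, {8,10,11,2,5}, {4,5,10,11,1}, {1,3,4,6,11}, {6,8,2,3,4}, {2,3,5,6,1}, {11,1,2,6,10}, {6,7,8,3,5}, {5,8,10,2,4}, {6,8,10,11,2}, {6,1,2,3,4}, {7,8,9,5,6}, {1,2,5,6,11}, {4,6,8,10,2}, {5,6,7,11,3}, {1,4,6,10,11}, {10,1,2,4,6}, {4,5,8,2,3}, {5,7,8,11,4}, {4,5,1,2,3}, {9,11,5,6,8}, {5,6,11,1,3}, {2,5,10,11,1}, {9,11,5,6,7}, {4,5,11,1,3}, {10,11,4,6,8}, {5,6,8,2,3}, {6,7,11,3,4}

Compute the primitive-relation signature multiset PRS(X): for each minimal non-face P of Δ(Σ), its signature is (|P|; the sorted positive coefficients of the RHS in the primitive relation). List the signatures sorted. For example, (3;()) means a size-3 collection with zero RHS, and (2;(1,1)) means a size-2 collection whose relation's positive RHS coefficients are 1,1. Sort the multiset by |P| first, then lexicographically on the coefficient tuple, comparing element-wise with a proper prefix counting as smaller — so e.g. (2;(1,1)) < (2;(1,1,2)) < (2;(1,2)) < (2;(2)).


Σ has 16 primitive collections:

  P={1,8}:  v_{1} + v_{8} = 0  ⇒ sig = (2;())
  P={2,7}:  v_{2} + v_{7} = v_{8}  ⇒ sig = (2;(1))
  P={3,10}:  v_{3} + v_{10} = v_{4}  ⇒ sig = (2;(1))
  P={1,7}:  v_{1} + v_{7} = v_{3} + v_{11}  ⇒ sig = (2;(1,1))
  P={7,10}:  v_{7} + v_{10} = v_{4} + v_{8} + v_{11}  ⇒ sig = (2;(1,1,1))
  P={9,10}:  v_{9} + v_{10} = v_{7} + v_{8} + v_{11}  ⇒ sig = (2;(1,1,1))
  P={1,9}:  v_{1} + v_{9} = v_{5} + v_{6} + v_{7} + v_{11}  ⇒ sig = (2;(1,1,1,1))
  P={2,9}:  v_{2} + v_{9} = v_{5} + v_{6} + 2·v_{8} + v_{11}  ⇒ sig = (2;(1,1,1,2))
  P={3,9}:  v_{3} + v_{9} = v_{5} + v_{6} + 2·v_{7}  ⇒ sig = (2;(1,1,2))
  P={4,9}:  v_{4} + v_{9} = 2·v_{7}  ⇒ sig = (2;(2))
  P={2,3,11}:  v_{2} + v_{3} + v_{11} = 0  ⇒ sig = (3;())
  P={5,6,10}:  v_{5} + v_{6} + v_{10} = 0  ⇒ sig = (3;())
  P={2,4,11}:  v_{2} + v_{4} + v_{11} = v_{10}  ⇒ sig = (3;(1))
  P={3,8,11}:  v_{3} + v_{8} + v_{11} = v_{7}  ⇒ sig = (3;(1))
  P={4,5,6}:  v_{4} + v_{5} + v_{6} = v_{3}  ⇒ sig = (3;(1))
  P={5,6,7,8,11}:  v_{5} + v_{6} + v_{7} + v_{8} + v_{11} = v_{9}  ⇒ sig = (5;(1))

Hence PRS(X_Σ) =
    (2;())
    (2;(1))
    (2;(1))
    (2;(1,1))
    (2;(1,1,1))
    (2;(1,1,1))
    (2;(1,1,1,1))
    (2;(1,1,1,2))
    (2;(1,1,2))
    (2;(2))
    (3;())
    (3;())
    (3;(1))
    (3;(1))
    (3;(1))
    (5;(1))


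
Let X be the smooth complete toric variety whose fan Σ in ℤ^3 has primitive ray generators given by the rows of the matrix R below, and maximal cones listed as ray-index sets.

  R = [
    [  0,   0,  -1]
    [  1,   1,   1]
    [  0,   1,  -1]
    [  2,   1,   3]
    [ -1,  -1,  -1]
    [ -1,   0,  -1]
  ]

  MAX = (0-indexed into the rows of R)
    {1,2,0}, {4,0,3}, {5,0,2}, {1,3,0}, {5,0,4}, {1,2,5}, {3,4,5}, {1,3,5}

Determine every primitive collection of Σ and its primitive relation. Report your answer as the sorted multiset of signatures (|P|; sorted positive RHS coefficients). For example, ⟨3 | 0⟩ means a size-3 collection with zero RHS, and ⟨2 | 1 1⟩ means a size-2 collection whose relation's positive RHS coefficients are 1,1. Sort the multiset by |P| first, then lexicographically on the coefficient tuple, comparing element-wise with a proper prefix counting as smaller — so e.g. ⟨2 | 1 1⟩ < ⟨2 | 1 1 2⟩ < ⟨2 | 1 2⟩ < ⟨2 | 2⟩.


Minimal non-faces — 5 found among 6 rays, 8 max cones:

  • {1,4}:  v_{1} + v_{4} = 0 ; sig = ⟨2 | 0⟩
  • {2,4}:  v_{2} + v_{4} = v_{0} + v_{5} ; sig = ⟨2 | 1 1⟩
  • {2,3}:  v_{2} + v_{3} = 2·v_{1} ; sig = ⟨2 | 2⟩
  • {0,1,5}:  v_{0} + v_{1} + v_{5} = v_{2} ; sig = ⟨3 | 1⟩
  • {0,3,5}:  v_{0} + v_{3} + v_{5} = v_{1} ; sig = ⟨3 | 1⟩

Hence PRS(X_Σ) =
{ ⟨2 | 0⟩,  ⟨2 | 1 1⟩,  ⟨2 | 2⟩,  ⟨3 | 1⟩ ×2 }


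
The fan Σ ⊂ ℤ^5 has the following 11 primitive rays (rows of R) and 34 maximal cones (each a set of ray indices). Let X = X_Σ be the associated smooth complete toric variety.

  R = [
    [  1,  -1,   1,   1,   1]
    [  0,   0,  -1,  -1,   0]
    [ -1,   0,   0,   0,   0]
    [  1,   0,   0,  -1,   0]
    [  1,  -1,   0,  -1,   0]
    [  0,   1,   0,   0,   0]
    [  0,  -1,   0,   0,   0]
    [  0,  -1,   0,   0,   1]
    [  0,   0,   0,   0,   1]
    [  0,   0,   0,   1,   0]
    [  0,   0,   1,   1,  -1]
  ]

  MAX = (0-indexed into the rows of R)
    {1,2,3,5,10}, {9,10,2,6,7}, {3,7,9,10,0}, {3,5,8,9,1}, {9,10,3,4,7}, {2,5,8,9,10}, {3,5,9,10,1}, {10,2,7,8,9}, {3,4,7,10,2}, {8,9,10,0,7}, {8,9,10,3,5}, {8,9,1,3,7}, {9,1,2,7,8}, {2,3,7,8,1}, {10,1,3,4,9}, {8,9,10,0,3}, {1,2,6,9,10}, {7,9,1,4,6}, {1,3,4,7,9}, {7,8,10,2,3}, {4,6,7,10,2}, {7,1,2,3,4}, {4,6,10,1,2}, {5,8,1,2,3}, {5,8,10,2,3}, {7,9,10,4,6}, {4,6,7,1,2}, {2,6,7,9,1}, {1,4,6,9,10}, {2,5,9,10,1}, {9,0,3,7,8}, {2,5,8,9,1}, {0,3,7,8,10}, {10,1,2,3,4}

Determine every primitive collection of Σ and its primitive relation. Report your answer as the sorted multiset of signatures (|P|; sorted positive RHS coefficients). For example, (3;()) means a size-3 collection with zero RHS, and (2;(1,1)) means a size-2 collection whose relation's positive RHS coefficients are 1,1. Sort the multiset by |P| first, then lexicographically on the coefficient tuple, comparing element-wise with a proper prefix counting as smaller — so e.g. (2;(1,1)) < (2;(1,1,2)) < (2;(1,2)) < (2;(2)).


Primitive collections (16):

  P={5,6}:  v_{5} + v_{6} = 0  so sig = (2;())
  P={3,6}:  v_{3} + v_{6} = v_{4}  so sig = (2;(1))
  P={4,5}:  v_{4} + v_{5} = v_{3}  so sig = (2;(1))
  P={5,7}:  v_{5} + v_{7} = v_{8}  so sig = (2;(1))
  P={6,8}:  v_{6} + v_{8} = v_{7}  so sig = (2;(1))
  P={4,8}:  v_{4} + v_{8} = v_{3} + v_{7}  so sig = (2;(1,1))
  P={0,1}:  v_{0} + v_{1} = v_{3} + v_{7} + v_{9}  so sig = (2;(1,1,1))
  P={0,2}:  v_{0} + v_{2} = v_{7} + v_{8} + v_{10}  so sig = (2;(1,1,1))
  P={0,5}:  v_{0} + v_{5} = v_{3} + 2·v_{8} + v_{9} + v_{10}  so sig = (2;(1,1,1,2))
  P={0,6}:  v_{0} + v_{6} = v_{3} + 2·v_{7} + v_{9} + v_{10}  so sig = (2;(1,1,1,2))
  P={0,4}:  v_{0} + v_{4} = 2·v_{3} + 2·v_{7} + v_{9} + v_{10}  so sig = (2;(1,1,2,2))
  P={1,8,10}:  v_{1} + v_{8} + v_{10} = 0  so sig = (3;())
  P={2,3,9}:  v_{2} + v_{3} + v_{9} = 0  so sig = (3;())
  P={1,7,10}:  v_{1} + v_{7} + v_{10} = v_{6}  so sig = (3;(1))
  P={2,4,9}:  v_{2} + v_{4} + v_{9} = v_{6}  so sig = (3;(1))
  P={3,7,8,9,10}:  v_{3} + v_{7} + v_{8} + v_{9} + v_{10} = v_{0}  so sig = (5;(1))

Hence PRS(X_Σ) =
{ (2;()),  (2;(1)) ×4,  (2;(1,1)),  (2;(1,1,1)) ×2,  (2;(1,1,1,2)) ×2,  (2;(1,1,2,2)),  (3;()) ×2,  (3;(1)) ×2,  (5;(1)) }


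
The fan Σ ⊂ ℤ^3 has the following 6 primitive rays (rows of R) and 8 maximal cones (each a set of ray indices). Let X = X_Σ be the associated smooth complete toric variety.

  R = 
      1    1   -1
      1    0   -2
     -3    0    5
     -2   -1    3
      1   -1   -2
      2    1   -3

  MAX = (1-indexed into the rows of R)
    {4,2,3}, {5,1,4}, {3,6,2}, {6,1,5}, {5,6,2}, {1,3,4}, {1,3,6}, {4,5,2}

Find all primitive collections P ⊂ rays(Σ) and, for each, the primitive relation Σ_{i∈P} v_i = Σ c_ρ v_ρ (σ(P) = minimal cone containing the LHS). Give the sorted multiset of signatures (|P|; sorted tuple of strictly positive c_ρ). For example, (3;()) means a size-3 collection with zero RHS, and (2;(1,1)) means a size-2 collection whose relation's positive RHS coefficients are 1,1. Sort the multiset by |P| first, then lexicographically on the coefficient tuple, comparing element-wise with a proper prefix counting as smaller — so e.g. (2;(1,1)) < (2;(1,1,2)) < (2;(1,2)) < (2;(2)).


Minimal non-faces — 3 found among 6 rays, 8 max cones:

  P={4,6}:  v_{4} + v_{6} = 0 ; sig = (2;())
  P={1,2}:  v_{1} + v_{2} = v_{6} ; sig = (2;(1))
  P={3,5}:  v_{3} + v_{5} = v_{4} ; sig = (2;(1))

Signatures (|P|; sorted positive RHS coefficients), sorted:
    |P|=2: 3 collections, coeffs (), (1), (1)


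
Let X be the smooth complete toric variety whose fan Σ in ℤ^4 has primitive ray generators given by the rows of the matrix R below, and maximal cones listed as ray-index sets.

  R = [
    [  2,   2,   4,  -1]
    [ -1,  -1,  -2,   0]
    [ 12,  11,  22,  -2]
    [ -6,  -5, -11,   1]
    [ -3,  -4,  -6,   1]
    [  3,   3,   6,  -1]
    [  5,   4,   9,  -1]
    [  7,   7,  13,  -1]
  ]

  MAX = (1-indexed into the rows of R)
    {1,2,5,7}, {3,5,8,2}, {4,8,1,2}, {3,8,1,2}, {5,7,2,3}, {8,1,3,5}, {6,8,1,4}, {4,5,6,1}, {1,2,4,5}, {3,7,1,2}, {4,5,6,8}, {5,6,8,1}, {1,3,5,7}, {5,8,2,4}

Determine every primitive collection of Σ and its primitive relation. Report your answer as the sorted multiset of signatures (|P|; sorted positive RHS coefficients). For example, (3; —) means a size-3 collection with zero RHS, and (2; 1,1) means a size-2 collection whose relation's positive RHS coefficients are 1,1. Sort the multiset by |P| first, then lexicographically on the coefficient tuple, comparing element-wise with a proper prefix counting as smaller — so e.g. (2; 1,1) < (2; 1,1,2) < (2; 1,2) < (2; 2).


The 9 primitive collections of Σ (r=8, n=4):

  P = {2,6}:  v_{2} + v_{6} = v_{1} ; sig = (2; 1)
  P = {4,7}:  v_{4} + v_{7} = v_{2} ; sig = (2; 1)
  P = {7,8}:  v_{7} + v_{8} = v_{3} ; sig = (2; 1)
  P = {3,4}:  v_{3} + v_{4} = v_{2} + v_{8} ; sig = (2; 1,1)
  P = {6,7}:  v_{6} + v_{7} = 2·v_{1} + v_{5} + v_{8} ; sig = (2; 1,1,2)
  P = {3,6}:  v_{3} + v_{6} = 2·v_{1} + v_{5} + 2·v_{8} ; sig = (2; 1,2,2)
  P = {1,4,5,8}:  v_{1} + v_{4} + v_{5} + v_{8} = 0 ; sig = (4; —)
  P = {1,2,5,8}:  v_{1} + v_{2} + v_{5} + v_{8} = v_{7} ; sig = (4; 1)
  P = {1,2,3,5}:  v_{1} + v_{2} + v_{3} + v_{5} = 2·v_{7} ; sig = (4; 2)

Signatures (|P|; sorted positive RHS coefficients), sorted:
    (2; 1)
    (2; 1)
    (2; 1)
    (2; 1,1)
    (2; 1,1,2)
    (2; 1,2,2)
    (4; —)
    (4; 1)
    (4; 2)


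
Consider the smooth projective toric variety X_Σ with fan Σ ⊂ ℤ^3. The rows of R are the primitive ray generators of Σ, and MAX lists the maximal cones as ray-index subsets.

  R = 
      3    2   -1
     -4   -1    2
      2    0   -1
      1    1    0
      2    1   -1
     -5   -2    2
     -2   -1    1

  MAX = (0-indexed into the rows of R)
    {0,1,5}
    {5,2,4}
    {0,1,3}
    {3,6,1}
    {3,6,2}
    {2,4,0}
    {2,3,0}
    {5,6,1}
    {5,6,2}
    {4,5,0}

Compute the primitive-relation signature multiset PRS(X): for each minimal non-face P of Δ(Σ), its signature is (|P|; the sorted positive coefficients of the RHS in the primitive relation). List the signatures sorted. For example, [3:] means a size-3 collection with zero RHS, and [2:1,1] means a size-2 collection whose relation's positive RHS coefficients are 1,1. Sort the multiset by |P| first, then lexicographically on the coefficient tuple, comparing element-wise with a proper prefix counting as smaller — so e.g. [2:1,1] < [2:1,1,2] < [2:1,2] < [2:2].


7 minimal non-faces of Δ(Σ) (on 7 rays):

  P = {4,6}:  v_{4} + v_{6} = 0 — sig = [2:]
  P = {0,6}:  v_{0} + v_{6} = v_{3} — sig = [2:1]
  P = {1,2}:  v_{1} + v_{2} = v_{6} — sig = [2:1]
  P = {3,4}:  v_{3} + v_{4} = v_{0} — sig = [2:1]
  P = {3,5}:  v_{3} + v_{5} = v_{1} — sig = [2:1]
  P = {1,4}:  v_{1} + v_{4} = v_{0} + v_{5} — sig = [2:1,1]
  P = {0,2,5}:  v_{0} + v_{2} + v_{5} = 0 — sig = [3:]

Sorted signature multiset PRS(X):
    [2:]
    [2:1]
    [2:1]
    [2:1]
    [2:1]
    [2:1,1]
    [3:]


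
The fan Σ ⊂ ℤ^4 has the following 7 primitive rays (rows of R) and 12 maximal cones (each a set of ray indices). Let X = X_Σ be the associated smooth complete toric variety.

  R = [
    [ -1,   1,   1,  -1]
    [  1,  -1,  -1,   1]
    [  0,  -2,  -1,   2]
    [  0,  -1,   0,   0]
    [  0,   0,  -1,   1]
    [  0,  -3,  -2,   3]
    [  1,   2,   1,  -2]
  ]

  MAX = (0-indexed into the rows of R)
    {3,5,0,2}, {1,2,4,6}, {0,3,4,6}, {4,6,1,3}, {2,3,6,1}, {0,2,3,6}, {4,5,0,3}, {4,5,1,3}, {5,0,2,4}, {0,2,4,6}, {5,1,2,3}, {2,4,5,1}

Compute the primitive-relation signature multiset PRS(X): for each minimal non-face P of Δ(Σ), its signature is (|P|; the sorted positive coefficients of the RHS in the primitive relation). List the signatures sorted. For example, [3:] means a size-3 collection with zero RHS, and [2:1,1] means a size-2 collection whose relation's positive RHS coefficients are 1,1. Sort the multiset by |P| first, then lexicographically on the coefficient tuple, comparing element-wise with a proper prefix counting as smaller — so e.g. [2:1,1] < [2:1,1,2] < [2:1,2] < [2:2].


Δ(Σ) — 7 vertices, 3 min non-faces:

  P={0,1}:  v_{0} + v_{1} = 0 — sig = [2:]
  P={5,6}:  v_{5} + v_{6} = v_{1} — sig = [2:1]
  P={2,3,4}:  v_{2} + v_{3} + v_{4} = v_{5} — sig = [3:1]

Sorted signature multiset PRS(X):
    |P|=2: 2 collections, coeffs (), (1)
    |P|=3: 1 collection, coeffs (1)
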